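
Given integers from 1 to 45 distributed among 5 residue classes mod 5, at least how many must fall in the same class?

By pigeonhole with 45 objects and 5 categories: ceiling(45/5).

Final answer: 9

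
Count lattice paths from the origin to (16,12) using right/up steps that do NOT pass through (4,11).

Total paths to (16,12): C(28,12) = 30421755.
Paths through (4,11): C(15,11) x C(13,1) = 17745.
Avoiding (4,11): 30421755 - 17745.

Final answer: 30404010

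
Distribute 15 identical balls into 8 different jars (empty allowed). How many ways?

Stars and bars: C(n+k-1, k-1) = C(22,7).

Final answer: C(22,7) = 170544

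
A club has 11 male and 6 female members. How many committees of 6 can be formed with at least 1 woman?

Sum over valid woman counts:
C(6,1)C(11,5) = 2772
C(6,2)C(11,4) = 4950
C(6,3)C(11,3) = 3300
C(6,4)C(11,2) = 825
C(6,5)C(11,1) = 66
C(6,6)C(11,0) = 1
Total: 2772 + 4950 + 3300 + 825 + 66 + 1.

Final answer: 11914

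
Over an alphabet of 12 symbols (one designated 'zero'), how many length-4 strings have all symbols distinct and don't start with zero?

The leading digit has 11 choices (anything but zero); the next has 11 (anything but the first), then 10, and so on, one fewer each time.
Total: 11 x 11 x 10 x 9.

Final answer: 10890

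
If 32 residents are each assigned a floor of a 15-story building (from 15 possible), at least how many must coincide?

There are 15 possible values for floor of a 15-story building. With 32 residents and 15 categories, by pigeonhole: ceiling(32/15).

Final answer: 3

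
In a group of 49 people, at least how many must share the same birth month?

There are 12 possible values for birth month. With 49 people and 12 categories, by pigeonhole: ceiling(49/12).

Final answer: 5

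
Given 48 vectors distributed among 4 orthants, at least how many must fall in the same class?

By pigeonhole with 48 objects and 4 categories: ceiling(48/4).

Final answer: 12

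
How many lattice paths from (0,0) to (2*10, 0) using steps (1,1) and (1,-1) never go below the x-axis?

Total monotonic paths to (10,10): C(20,10) = 184756.
Reflecting each bad path at its first crossing gives a bijection with paths to (9,11): C(20,11) = 167960.
Valid Dyck paths: 184756 - 167960.
(Equivalently, C_{10} = C(20,10)/11 = 184756/11.)

Final answer: C_{10} = 16796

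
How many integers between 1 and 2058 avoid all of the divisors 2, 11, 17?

|div by 2|=1029, |div by 11|=187, |div by 17|=121.
|div by 2&11|=93, |div by 2&17|=60, |div by 11&17|=11, |div by all|=5.
By inclusion-exclusion, divisible by at least one: 1029+187+121-93-60-11+5 = 1178.
Not divisible by any: 2058 - 1178.

Final answer: 880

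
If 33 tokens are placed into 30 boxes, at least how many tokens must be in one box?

By the pigeonhole principle: ceiling(33/30).

Final answer: 2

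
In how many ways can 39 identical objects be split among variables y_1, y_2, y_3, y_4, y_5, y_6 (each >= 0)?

Stars and bars with 39 stars and 5 bars:
C(39+6-1, 6-1) = C(44,5).

Final answer: C(44,5) = 1086008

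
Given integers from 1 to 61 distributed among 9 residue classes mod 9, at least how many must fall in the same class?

By pigeonhole with 61 objects and 9 categories: ceiling(61/9).

Final answer: 7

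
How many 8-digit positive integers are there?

The leading digit cannot be 0 (9 options); the other 7 digits can be anything (10 options each).
Total: 9 x 10^7.

Final answer: 90000000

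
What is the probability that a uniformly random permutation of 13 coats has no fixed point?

Use the recurrence D(n) = (n-1)(D(n-1) + D(n-2)) with D(0)=1, D(1)=0.
Building up: D(2)=1, D(3)=2, D(4)=9, D(5)=44, D(6)=265, D(7)=1854, D(8)=14833, D(9)=133496, D(10)=1334961, D(11)=14684570, D(12)=176214841, D(13)=2290792932.
Total arrangements: 13! = 6227020800.
Probability = D(13)/13! = 63633137/172972800.

Final answer: D(13)/13! = 2290792932/6227020800 = 0.367879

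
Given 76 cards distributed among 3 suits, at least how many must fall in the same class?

By pigeonhole with 76 objects and 3 categories: ceiling(76/3).

Final answer: 26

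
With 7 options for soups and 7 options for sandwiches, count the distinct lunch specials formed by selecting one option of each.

By the multiplication principle: 7 x 7.

Final answer: 49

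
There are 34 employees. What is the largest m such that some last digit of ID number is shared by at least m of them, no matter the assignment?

There are 10 possible values for last digit of ID number. With 34 employees and 10 categories, by pigeonhole: ceiling(34/10).

Final answer: 4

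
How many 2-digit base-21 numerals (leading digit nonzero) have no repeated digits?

The leading digit has 20 choices (anything but zero); the next has 20 (anything but the first), then 19, and so on, one fewer each time.
Total: 20 x 20.

Final answer: 400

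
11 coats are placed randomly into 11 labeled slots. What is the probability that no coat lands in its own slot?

Use the recurrence D(n) = (n-1)(D(n-1) + D(n-2)) with D(0)=1, D(1)=0.
Building up: D(2)=1, D(3)=2, D(4)=9, D(5)=44, D(6)=265, D(7)=1854, D(8)=14833, D(9)=133496, D(10)=1334961, D(11)=14684570.
Total arrangements: 11! = 39916800.
Probability = D(11)/11! = 1468457/3991680.

Final answer: D(11)/11! = 14684570/39916800 = 0.367879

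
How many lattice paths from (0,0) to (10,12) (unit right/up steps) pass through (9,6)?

Paths (0,0)->(9,6): C(15,6) = 5005.
Paths (9,6)->(10,12): C(7,6) = 7.
By multiplication principle: 5005 x 7.

Final answer: 35035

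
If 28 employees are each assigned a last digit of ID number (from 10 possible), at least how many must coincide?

There are 10 possible values for last digit of ID number. With 28 employees and 10 categories, by pigeonhole: ceiling(28/10).

Final answer: 3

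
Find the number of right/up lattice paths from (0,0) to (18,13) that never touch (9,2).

Total paths to (18,13): C(31,13) = 206253075.
Paths through (9,2): C(11,2) x C(20,11) = 9237800.
Avoiding (9,2): 206253075 - 9237800.

Final answer: 197015275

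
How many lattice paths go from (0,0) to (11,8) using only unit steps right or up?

Each path has 11 right steps and 8 up steps in some order (19 steps total).
Choose which 8 of the 19 steps are up: C(19,8).

Final answer: C(19,8) = 75582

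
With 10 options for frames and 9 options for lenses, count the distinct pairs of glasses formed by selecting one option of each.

By the multiplication principle: 10 x 9.

Final answer: 90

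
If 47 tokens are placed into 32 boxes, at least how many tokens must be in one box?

By the pigeonhole principle: ceiling(47/32).

Final answer: 2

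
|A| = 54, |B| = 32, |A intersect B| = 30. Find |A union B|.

|A union B| = |A| + |B| - |A intersect B| = 54 + 32 - 30.

Final answer: 56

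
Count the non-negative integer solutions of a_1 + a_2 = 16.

Stars and bars with 16 stars and 1 bars:
C(16+2-1, 2-1) = C(17,1).

Final answer: C(17,1) = 17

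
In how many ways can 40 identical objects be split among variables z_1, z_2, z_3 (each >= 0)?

Stars and bars with 40 stars and 2 bars:
C(40+3-1, 3-1) = C(42,2).

Final answer: C(42,2) = 861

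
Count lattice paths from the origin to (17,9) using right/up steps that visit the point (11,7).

Paths (0,0)->(11,7): C(18,7) = 31824.
Paths (11,7)->(17,9): C(8,2) = 28.
By multiplication principle: 31824 x 28.

Final answer: 891072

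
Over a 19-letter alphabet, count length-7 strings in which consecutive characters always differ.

First character: 19 choices. Each subsequent: 18 choices (must differ from the previous one).
Total: 19 x 18^6.

Final answer: 19 x 18^{6} = 646232256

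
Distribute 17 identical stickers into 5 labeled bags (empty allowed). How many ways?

Stars and bars: C(n+k-1, k-1) = C(21,4).

Final answer: C(21,4) = 5985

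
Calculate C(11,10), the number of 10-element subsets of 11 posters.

C(11,10) = 11!/(10! x 1!).

Final answer: \binom{11}{10} = 11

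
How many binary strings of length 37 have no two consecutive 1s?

Classify by the final bit: ...0 gives a(n-1) strings, ...01 gives a(n-2) strings. Thus a(n) = a(n-1) + a(n-2) with a(1)=2, a(2)=3.
Computing successive values: a(1)=2, a(2)=3, a(3)=5, a(4)=8, a(5)=13, a(6)=21, a(7)=34, a(8)=55, a(9)=89, a(10)=144, a(11)=233, a(12)=377, a(13)=610, a(14)=987, a(15)=1597, a(16)=2584, a(17)=4181, a(18)=6765, a(19)=10946, a(20)=17711, a(21)=28657, a(22)=46368, a(23)=75025, a(24)=121393, a(25)=196418, a(26)=317811, a(27)=514229, a(28)=832040, a(29)=1346269, a(30)=2178309, a(31)=3524578, a(32)=5702887, a(33)=9227465, a(34)=14930352, a(35)=24157817, a(36)=39088169, a(37)=63245986.

Final answer: 63245986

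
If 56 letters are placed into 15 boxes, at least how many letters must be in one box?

By the pigeonhole principle: ceiling(56/15).

Final answer: 4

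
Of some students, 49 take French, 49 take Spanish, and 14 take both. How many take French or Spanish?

|A union B| = |A| + |B| - |A intersect B| = 49 + 49 - 14.

Final answer: 84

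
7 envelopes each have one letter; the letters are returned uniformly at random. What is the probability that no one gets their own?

Use the recurrence D(n) = (n-1)(D(n-1) + D(n-2)) with D(0)=1, D(1)=0.
Building up: D(2)=1, D(3)=2, D(4)=9, D(5)=44, D(6)=265, D(7)=1854.
Total arrangements: 7! = 5040.
Probability = D(7)/7! = 103/280.

Final answer: D(7)/7! = 1854/5040 = 0.367857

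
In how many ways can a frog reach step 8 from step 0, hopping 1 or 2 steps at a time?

Let f(n) be the number of climbs. Removing the last move (1 or 2 steps) gives f(n) = f(n-1) + f(n-2); base cases f(1)=1, f(2)=2.
Building up term by term: f(1)=1, f(2)=2, f(3)=3, f(4)=5, f(5)=8, f(6)=13, f(7)=21, f(8)=34.

Final answer: 34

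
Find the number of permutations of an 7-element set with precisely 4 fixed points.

Choose which 4 elements are fixed: C(7,4) = 35.
Derange the remaining 3 using D(j) = (j-1)(D(j-1) + D(j-2)), D(0)=1, D(1)=0: D(2)=1, D(3)=2.
Total: 35 x 2.

Final answer: C(7,4) D(3) = 70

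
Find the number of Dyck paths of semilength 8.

Total monotonic paths to (8,8): C(16,8) = 12870.
Paths that cross above y=x (reflection bijection): C(16,9) = 11440.
Valid Dyck paths: 12870 - 11440.
(Check: C(16,8) - C(16,9) = C(16,8)/9, the Catalan number C_{8}.)

Final answer: C_{8} = 1430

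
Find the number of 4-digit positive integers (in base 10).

The leading digit cannot be 0 (9 options); the other 3 digits can be anything (10 options each).
Total: 9 x 10^3.

Final answer: 9000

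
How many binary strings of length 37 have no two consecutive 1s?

A valid string ends in 0 (append to any length-(n-1) valid string) or in 01 (append to any length-(n-2) valid string), so a(n) = a(n-1) + a(n-2) with a(1)=2, a(2)=3.
Computing successive values: a(1)=2, a(2)=3, a(3)=5, a(4)=8, a(5)=13, a(6)=21, a(7)=34, a(8)=55, a(9)=89, a(10)=144, a(11)=233, a(12)=377, a(13)=610, a(14)=987, a(15)=1597, a(16)=2584, a(17)=4181, a(18)=6765, a(19)=10946, a(20)=17711, a(21)=28657, a(22)=46368, a(23)=75025, a(24)=121393, a(25)=196418, a(26)=317811, a(27)=514229, a(28)=832040, a(29)=1346269, a(30)=2178309, a(31)=3524578, a(32)=5702887, a(33)=9227465, a(34)=14930352, a(35)=24157817, a(36)=39088169, a(37)=63245986.

Final answer: 63245986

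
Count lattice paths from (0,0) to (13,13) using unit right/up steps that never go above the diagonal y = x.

Total monotonic paths to (13,13): C(26,13) = 10400600.
By the reflection principle, paths that go above the diagonal number C(26,14) = 9657700.
Valid Dyck paths: 10400600 - 9657700.
(Equivalently, C_{13} = C(26,13)/14 = 10400600/14.)

Final answer: C_{13} = 742900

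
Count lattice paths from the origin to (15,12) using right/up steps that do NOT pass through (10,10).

Total paths to (15,12): C(27,12) = 17383860.
Paths through (10,10): C(20,10) x C(7,2) = 3879876.
Avoiding (10,10): 17383860 - 3879876.

Final answer: 13503984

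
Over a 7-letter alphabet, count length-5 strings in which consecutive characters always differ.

Let g(n) count such strings. g(1) = 7, and each valid string of length n-1 extends in 6 ways (any symbol but the last), so g(n) = 6 g(n-1).
Total: g(5) = 7 x 6^4.

Final answer: 7 x 6^{4} = 9072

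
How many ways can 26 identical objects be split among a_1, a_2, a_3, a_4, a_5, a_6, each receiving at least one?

Substitute a'_i = a_i - 1 (so a'_i >= 0). Then sum a'_i = 26 - 6 = 20.
Stars and bars: C(20+6-1, 6-1) = C(25,5).

Final answer: C(25,5) = 53130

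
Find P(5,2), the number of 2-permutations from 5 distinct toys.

P(5,2) = 5!/(5-2)! = 5!/3!.

Final answer: P(5,2) = 20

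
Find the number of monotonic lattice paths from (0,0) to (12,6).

Each path has 12 right steps and 6 up steps in some order (18 steps total).
Choose which 6 of the 18 steps are up: C(18,6).

Final answer: C(18,6) = 18564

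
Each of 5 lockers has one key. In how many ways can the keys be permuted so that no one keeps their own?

Use the recurrence D(n) = (n-1)(D(n-1) + D(n-2)) with D(0)=1, D(1)=0.
D(2) = 1 x (0 + 1) = 1
D(3) = 2 x (1 + 0) = 2
D(4) = 3 x (2 + 1) = 9
D(5) = 4 x (D(4) + D(3)) = 4 x (9 + 2)

Final answer: D(5) = 44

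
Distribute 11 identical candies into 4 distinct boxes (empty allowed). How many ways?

Stars and bars: C(n+k-1, k-1) = C(14,3).

Final answer: C(14,3) = 364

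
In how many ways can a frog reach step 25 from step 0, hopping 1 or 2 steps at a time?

Condition on the final move: it is a 1-step (f(n-1) ways to get there) or a 2-step (f(n-2) ways), so f(n) = f(n-1) + f(n-2), with f(1)=1, f(2)=2.
Iterating the recurrence: f(1)=1, f(2)=2, f(3)=3, f(4)=5, f(5)=8, f(6)=13, f(7)=21, f(8)=34, f(9)=55, f(10)=89, f(11)=144, f(12)=233, f(13)=377, f(14)=610, f(15)=987, f(16)=1597, f(17)=2584, f(18)=4181, f(19)=6765, f(20)=10946, f(21)=17711, f(22)=28657, f(23)=46368, f(24)=75025, f(25)=121393.

Final answer: 121393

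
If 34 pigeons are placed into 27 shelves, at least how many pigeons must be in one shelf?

By the pigeonhole principle: ceiling(34/27).

Final answer: 2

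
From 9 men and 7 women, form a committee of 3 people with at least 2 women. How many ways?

Sum over valid woman counts:
C(7,2)C(9,1) = 189
C(7,3)C(9,0) = 35
Total: 189 + 35.

Final answer: 224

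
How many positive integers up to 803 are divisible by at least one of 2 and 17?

Multiples of 2: 401. Multiples of 17: 47. Of both (lcm=34): 23.
By inclusion-exclusion: 401 + 47 - 23.

Final answer: 425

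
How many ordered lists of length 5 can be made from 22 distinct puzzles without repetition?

P(22,5) = 22!/(22-5)! = 22!/17!.

Final answer: P(22,5) = 3160080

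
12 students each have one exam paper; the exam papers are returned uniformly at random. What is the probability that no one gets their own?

Derangements satisfy D(n) = (n-1)(D(n-1) + D(n-2)), starting from D(0)=1, D(1)=0.
Building up: D(2)=1, D(3)=2, D(4)=9, D(5)=44, D(6)=265, D(7)=1854, D(8)=14833, D(9)=133496, D(10)=1334961, D(11)=14684570, D(12)=176214841.
Total arrangements: 12! = 479001600.
Probability = D(12)/12! = 16019531/43545600.

Final answer: D(12)/12! = 176214841/479001600 = 0.367879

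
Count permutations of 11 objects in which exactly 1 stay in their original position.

Choose which 1 elements are fixed: C(11,1) = 11.
Derange the remaining 10 using D(j) = (j-1)(D(j-1) + D(j-2)), D(0)=1, D(1)=0: D(2)=1, D(3)=2, D(4)=9, D(5)=44, D(6)=265, D(7)=1854, D(8)=14833, D(9)=133496, D(10)=1334961.
Total: 11 x 1334961.

Final answer: C(11,1) D(10) = 14684571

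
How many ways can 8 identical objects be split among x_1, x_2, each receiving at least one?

Substitute x'_i = x_i - 1 (so x'_i >= 0). Then sum x'_i = 8 - 2 = 6.
Stars and bars: C(6+2-1, 2-1) = C(7,1).

Final answer: C(7,1) = 7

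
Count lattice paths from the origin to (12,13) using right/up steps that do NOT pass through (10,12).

Total paths to (12,13): C(25,13) = 5200300.
Paths through (10,12): C(22,12) x C(3,1) = 1939938.
Avoiding (10,12): 5200300 - 1939938.

Final answer: 3260362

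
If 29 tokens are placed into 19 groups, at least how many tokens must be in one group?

By the pigeonhole principle: ceiling(29/19).

Final answer: 2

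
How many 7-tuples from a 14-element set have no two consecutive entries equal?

Let g(n) count such strings. g(1) = 14, and each valid string of length n-1 extends in 13 ways (any symbol but the last), so g(n) = 13 g(n-1).
Total: g(7) = 14 x 13^6.

Final answer: 14 x 13^{6} = 67575326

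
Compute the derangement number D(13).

D(n) = (n-1)(D(n-1) + D(n-2)), D(0)=1, D(1)=0.
Building up: D(2)=1, D(3)=2, D(4)=9, D(5)=44, D(6)=265, D(7)=1854, D(8)=14833, D(9)=133496, D(10)=1334961, D(11)=14684570, D(12)=176214841.
D(13) = 12 x (D(12) + D(11)) = 12 x (176214841 + 14684570).

Final answer: D(13) = 2290792932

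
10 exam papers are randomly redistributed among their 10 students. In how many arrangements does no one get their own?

D(n) = (n-1)(D(n-1) + D(n-2)), D(0)=1, D(1)=0.
D(2) = 1 x (0 + 1) = 1
D(3) = 2 x (1 + 0) = 2
D(4) = 3 x (2 + 1) = 9
D(5) = 4 x (9 + 2) = 44
D(6) = 5 x (44 + 9) = 265
D(7) = 6 x (265 + 44) = 1854
D(8) = 7 x (1854 + 265) = 14833
D(9) = 8 x (14833 + 1854) = 133496
D(10) = 9 x (D(9) + D(8)) = 9 x (133496 + 14833)

Final answer: D(10) = 1334961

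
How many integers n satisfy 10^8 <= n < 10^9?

First digit: 9 choices (1-9). Each of the remaining 8 digits: 10 choices.
Total: 9 x 10^8.

Final answer: 900000000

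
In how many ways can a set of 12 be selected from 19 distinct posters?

C(19,12) = 19!/(12! x 7!).

Final answer: \binom{19}{12} = 50388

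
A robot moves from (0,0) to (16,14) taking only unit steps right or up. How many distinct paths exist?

Each path has 16 right steps and 14 up steps in some order (30 steps total).
Choose which 14 of the 30 steps are up: C(30,14).

Final answer: C(30,14) = 145422675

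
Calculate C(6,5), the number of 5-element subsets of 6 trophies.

C(6,5) = 6!/(5! x (6-5)!).

Final answer: C(6,5) = 6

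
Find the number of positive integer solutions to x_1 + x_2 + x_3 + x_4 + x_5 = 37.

Substitute x'_i = x_i - 1 (so x'_i >= 0). Then sum x'_i = 37 - 5 = 32.
Stars and bars: C(32+5-1, 5-1) = C(36,4).

Final answer: C(36,4) = 58905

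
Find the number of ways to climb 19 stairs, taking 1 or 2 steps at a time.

Let f(n) be the number of climbs. Removing the last move (1 or 2 steps) gives f(n) = f(n-1) + f(n-2); base cases f(1)=1, f(2)=2.
Iterating the recurrence: f(1)=1, f(2)=2, f(3)=3, f(4)=5, f(5)=8, f(6)=13, f(7)=21, f(8)=34, f(9)=55, f(10)=89, f(11)=144, f(12)=233, f(13)=377, f(14)=610, f(15)=987, f(16)=1597, f(17)=2584, f(18)=4181, f(19)=6765.

Final answer: 6765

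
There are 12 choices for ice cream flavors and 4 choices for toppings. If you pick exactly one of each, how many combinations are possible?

By the multiplication principle: 12 x 4.

Final answer: 48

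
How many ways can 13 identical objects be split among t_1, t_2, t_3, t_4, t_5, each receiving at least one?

Substitute t'_i = t_i - 1 (so t'_i >= 0). Then sum t'_i = 13 - 5 = 8.
Stars and bars: C(8+5-1, 5-1) = C(12,4).

Final answer: C(12,4) = 495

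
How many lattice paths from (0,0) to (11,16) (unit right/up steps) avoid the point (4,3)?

Total paths to (11,16): C(27,16) = 13037895.
Paths through (4,3): C(7,3) x C(20,13) = 2713200.
Avoiding (4,3): 13037895 - 2713200.

Final answer: 10324695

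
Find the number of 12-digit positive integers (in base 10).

First digit: 9 choices (1-9). Each of the remaining 11 digits: 10 choices.
Total: 9 x 10^11.

Final answer: 900000000000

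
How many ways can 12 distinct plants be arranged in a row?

The number of ways to arrange 12 distinct objects is 12!.

Final answer: 12! = 479001600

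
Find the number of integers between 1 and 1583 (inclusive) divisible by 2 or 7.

Multiples of 2: 791. Multiples of 7: 226. Of both (lcm=14): 113.
By inclusion-exclusion: 791 + 226 - 113.

Final answer: 904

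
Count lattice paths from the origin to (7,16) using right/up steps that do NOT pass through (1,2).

Total paths to (7,16): C(23,16) = 245157.
Paths through (1,2): C(3,2) x C(20,14) = 116280.
Avoiding (1,2): 245157 - 116280.

Final answer: 128877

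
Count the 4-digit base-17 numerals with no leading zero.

In base 17, the leading digit has 16 choices (1..16); each of the remaining 3 digits has 17 choices.
Total: 16 x 17^3.

Final answer: 78608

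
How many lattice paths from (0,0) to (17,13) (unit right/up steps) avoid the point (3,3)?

Total paths to (17,13): C(30,13) = 119759850.
Paths through (3,3): C(6,3) x C(24,10) = 39225120.
Avoiding (3,3): 119759850 - 39225120.

Final answer: 80534730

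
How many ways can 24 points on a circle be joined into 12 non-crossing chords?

The structures are counted by the Catalan number C_n. Here n = 24/2 = 12.
Using C_0 = 1 and C_(k+1) = C_k x 2(2k+1)/(k+2), build up term by term: C_1=1, C_2=2, C_3=5, C_4=14, C_5=42, C_6=132, C_7=429, C_8=1430, C_9=4862, C_10=16796, C_11=58786, C_12=208012.

Final answer: C_{12} = 208012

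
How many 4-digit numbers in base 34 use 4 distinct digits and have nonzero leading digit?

First digit: 33 (nonzero). Second: 33 (not first). Third: 32, etc.
Total: 33 x 33 x 32 x 31.

Final answer: 1080288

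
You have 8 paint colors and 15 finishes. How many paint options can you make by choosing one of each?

By the multiplication principle: 8 x 15.

Final answer: 120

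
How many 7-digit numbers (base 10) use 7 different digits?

First digit: 9 (not 0). Second: 9 (not first). Third: 8, etc.
Total: 9 x 9 x 8 x 7 x 6 x 5 x 4.

Final answer: 544320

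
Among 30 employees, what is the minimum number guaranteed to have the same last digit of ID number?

There are 10 possible values for last digit of ID number. With 30 employees and 10 categories, by pigeonhole: ceiling(30/10).

Final answer: 3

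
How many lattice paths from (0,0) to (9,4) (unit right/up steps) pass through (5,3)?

Paths (0,0)->(5,3): C(8,3) = 56.
Paths (5,3)->(9,4): C(5,1) = 5.
By multiplication principle: 56 x 5.

Final answer: 280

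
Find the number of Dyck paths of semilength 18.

Total monotonic paths to (18,18): C(36,18) = 9075135300.
A path is bad iff it touches y = x + 1; reflecting its initial segment maps bad paths bijectively onto all paths to (17,19), of which there are C(36,19) = 8597496600.
Valid Dyck paths: 9075135300 - 8597496600.
(Equivalently, C_{18} = C(36,18)/19 = 9075135300/19.)

Final answer: C_{18} = 477638700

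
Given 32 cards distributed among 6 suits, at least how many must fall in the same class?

By pigeonhole with 32 objects and 6 categories: ceiling(32/6).

Final answer: 6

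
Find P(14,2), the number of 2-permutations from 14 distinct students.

P(14,2) = 14!/(14-2)! = 14!/12!.

Final answer: P(14,2) = 182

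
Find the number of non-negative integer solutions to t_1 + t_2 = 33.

Stars and bars with 33 stars and 1 bars:
C(33+2-1, 2-1) = C(34,1).

Final answer: C(34,1) = 34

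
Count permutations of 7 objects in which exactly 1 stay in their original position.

Choose which 1 elements are fixed: C(7,1) = 7.
Derange the remaining 6 using D(j) = (j-1)(D(j-1) + D(j-2)), D(0)=1, D(1)=0: D(2)=1, D(3)=2, D(4)=9, D(5)=44, D(6)=265.
Total: 7 x 265.

Final answer: C(7,1) D(6) = 1855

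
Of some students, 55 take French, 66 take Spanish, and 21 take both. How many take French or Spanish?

|A union B| = |A| + |B| - |A intersect B| = 55 + 66 - 21.

Final answer: 100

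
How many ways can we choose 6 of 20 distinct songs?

C(20,6) = 20!/(6! x (20-6)!).

Final answer: C(20,6) = 38760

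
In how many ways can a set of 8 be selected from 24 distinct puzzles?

C(24,8) = 24!/(8! x 16!).

Final answer: \binom{24}{8} = 735471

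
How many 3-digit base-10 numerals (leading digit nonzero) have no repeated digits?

First digit: 9 (nonzero). Second: 9 (not first). Third: 8, etc.
Total: 9 x 9 x 8.

Final answer: 648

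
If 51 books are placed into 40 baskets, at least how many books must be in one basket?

By the pigeonhole principle: ceiling(51/40).

Final answer: 2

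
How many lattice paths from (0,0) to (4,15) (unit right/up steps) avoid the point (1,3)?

Total paths to (4,15): C(19,15) = 3876.
Paths through (1,3): C(4,3) x C(15,12) = 1820.
Avoiding (1,3): 3876 - 1820.

Final answer: 2056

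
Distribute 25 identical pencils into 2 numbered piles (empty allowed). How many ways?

Stars and bars: C(n+k-1, k-1) = C(26,1).

Final answer: C(26,1) = 26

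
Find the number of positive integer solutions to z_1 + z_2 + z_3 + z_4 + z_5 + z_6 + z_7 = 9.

Substitute z'_i = z_i - 1 (so z'_i >= 0). Then sum z'_i = 9 - 7 = 2.
Stars and bars: C(2+7-1, 7-1) = C(8,6).

Final answer: C(8,6) = 28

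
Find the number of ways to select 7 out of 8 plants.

C(8,7) = 8!/(7! x 1!).

Final answer: \binom{8}{7} = 8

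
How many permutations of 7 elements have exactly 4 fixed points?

Choose which 4 elements are fixed: C(7,4) = 35.
Derange the remaining 3 using D(j) = (j-1)(D(j-1) + D(j-2)), D(0)=1, D(1)=0: D(2)=1, D(3)=2.
Total: 35 x 2.

Final answer: C(7,4) D(3) = 70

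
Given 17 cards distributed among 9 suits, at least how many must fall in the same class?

By pigeonhole with 17 objects and 9 categories: ceiling(17/9).

Final answer: 2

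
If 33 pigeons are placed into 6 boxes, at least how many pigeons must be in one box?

By the pigeonhole principle: ceiling(33/6).

Final answer: 6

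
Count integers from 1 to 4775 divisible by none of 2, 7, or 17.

|div by 2|=2387, |div by 7|=682, |div by 17|=280.
|div by 2&7|=341, |div by 2&17|=140, |div by 7&17|=40, |div by all|=20.
By inclusion-exclusion, divisible by at least one: 2387+682+280-341-140-40+20 = 2848.
Not divisible by any: 4775 - 2848.

Final answer: 1927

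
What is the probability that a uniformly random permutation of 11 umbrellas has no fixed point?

D(n) = (n-1)(D(n-1) + D(n-2)), D(0)=1, D(1)=0.
Building up: D(2)=1, D(3)=2, D(4)=9, D(5)=44, D(6)=265, D(7)=1854, D(8)=14833, D(9)=133496, D(10)=1334961, D(11)=14684570.
Total arrangements: 11! = 39916800.
Probability = D(11)/11! = 1468457/3991680.

Final answer: D(11)/11! = 14684570/39916800 = 0.367879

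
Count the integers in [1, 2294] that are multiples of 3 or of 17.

Multiples of 3: 764. Multiples of 17: 134. Of both (lcm=51): 44.
By inclusion-exclusion: 764 + 134 - 44.

Final answer: 854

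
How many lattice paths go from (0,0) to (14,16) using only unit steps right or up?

Each path has 14 right steps and 16 up steps in some order (30 steps total).
Choose which 16 of the 30 steps are up: C(30,16).

Final answer: C(30,16) = 145422675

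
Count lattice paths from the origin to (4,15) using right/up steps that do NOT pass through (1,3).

Total paths to (4,15): C(19,15) = 3876.
Paths through (1,3): C(4,3) x C(15,12) = 1820.
Avoiding (1,3): 3876 - 1820.

Final answer: 2056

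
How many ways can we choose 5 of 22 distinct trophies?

C(22,5) = 22!/(5! x (22-5)!).

Final answer: C(22,5) = 26334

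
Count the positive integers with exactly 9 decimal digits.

These are the integers in [10^8, 10^9), so the count is 10^9 - 10^8 = 9 x 10^8.

Final answer: 900000000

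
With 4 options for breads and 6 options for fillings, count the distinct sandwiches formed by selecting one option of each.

By the multiplication principle: 4 x 6.

Final answer: 24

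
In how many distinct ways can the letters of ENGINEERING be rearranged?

Letters (E:3, G:2, I:2, N:3, R:1). Total letters: 11.
Permutations = 11!/(3! x 3! x 2! x 2!).

Final answer: 277200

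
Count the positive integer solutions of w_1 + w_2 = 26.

Substitute w'_i = w_i - 1 (so w'_i >= 0). Then sum w'_i = 26 - 2 = 24.
Stars and bars: C(24+2-1, 2-1) = C(25,1).

Final answer: C(25,1) = 25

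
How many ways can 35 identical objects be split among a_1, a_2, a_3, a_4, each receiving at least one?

Substitute a'_i = a_i - 1 (so a'_i >= 0). Then sum a'_i = 35 - 4 = 31.
Stars and bars: C(31+4-1, 4-1) = C(34,3).

Final answer: C(34,3) = 5984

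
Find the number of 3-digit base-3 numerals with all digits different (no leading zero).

The leading digit has 2 choices (anything but zero); the next has 2 (anything but the first), then 1, and so on, one fewer each time.
Total: 2 x 2 x 1.

Final answer: 4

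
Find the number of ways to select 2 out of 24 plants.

C(24,2) = 24!/(2! x (24-2)!).

Final answer: C(24,2) = 276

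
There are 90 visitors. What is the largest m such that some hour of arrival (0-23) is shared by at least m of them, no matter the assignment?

There are 24 possible values for hour of arrival (0-23). With 90 visitors and 24 categories, by pigeonhole: ceiling(90/24).

Final answer: 4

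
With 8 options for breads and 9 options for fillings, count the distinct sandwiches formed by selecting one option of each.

By the multiplication principle: 8 x 9.

Final answer: 72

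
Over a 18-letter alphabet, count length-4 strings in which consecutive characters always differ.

Let g(n) count such strings. g(1) = 18, and each valid string of length n-1 extends in 17 ways (any symbol but the last), so g(n) = 17 g(n-1).
Total: g(4) = 18 x 17^3.

Final answer: 18 x 17^{3} = 88434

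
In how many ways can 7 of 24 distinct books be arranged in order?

P(24,7) = 24!/(24-7)! = 24!/17!.

Final answer: P(24,7) = 1744364160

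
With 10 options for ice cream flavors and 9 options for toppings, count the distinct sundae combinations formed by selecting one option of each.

By the multiplication principle: 10 x 9.

Final answer: 90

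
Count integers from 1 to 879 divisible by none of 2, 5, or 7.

|div by 2|=439, |div by 5|=175, |div by 7|=125.
|div by 2&5|=87, |div by 2&7|=62, |div by 5&7|=25, |div by all|=12.
By inclusion-exclusion, divisible by at least one: 439+175+125-87-62-25+12 = 577.
Not divisible by any: 879 - 577.

Final answer: 302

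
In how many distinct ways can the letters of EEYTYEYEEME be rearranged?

Letters (E:6, M:1, T:1, Y:3). Total letters: 11.
Permutations = 11!/(6! x 3!).

Final answer: 9240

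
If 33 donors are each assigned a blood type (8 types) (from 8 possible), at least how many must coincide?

There are 8 possible values for blood type (8 types). With 33 donors and 8 categories, by pigeonhole: ceiling(33/8).

Final answer: 5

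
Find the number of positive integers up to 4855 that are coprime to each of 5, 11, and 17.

|div by 5|=971, |div by 11|=441, |div by 17|=285.
|div by 5&11|=88, |div by 5&17|=57, |div by 11&17|=25, |div by all|=5.
By inclusion-exclusion, divisible by at least one: 971+441+285-88-57-25+5 = 1532.
Not divisible by any: 4855 - 1532.

Final answer: 3323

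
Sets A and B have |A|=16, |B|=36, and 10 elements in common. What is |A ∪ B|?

|A union B| = |A| + |B| - |A intersect B| = 16 + 36 - 10.

Final answer: 42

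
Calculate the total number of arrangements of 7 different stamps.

The number of ways to arrange 7 distinct objects is 7!.

Final answer: 7! = 5040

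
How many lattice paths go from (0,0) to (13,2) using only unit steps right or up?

Each path has 13 right steps and 2 up steps in some order (15 steps total).
Choose which 2 of the 15 steps are up: C(15,2).

Final answer: C(15,2) = 105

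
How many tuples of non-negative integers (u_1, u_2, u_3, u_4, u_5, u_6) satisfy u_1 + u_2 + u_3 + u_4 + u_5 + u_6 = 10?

Stars and bars with 10 stars and 5 bars:
C(10+6-1, 6-1) = C(15,5).

Final answer: C(15,5) = 3003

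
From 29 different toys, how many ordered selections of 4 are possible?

P(29,4) = 29!/(29-4)! = 29!/25!.

Final answer: P(29,4) = 570024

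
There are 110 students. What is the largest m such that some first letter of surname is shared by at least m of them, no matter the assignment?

There are 26 possible values for first letter of surname. With 110 students and 26 categories, by pigeonhole: ceiling(110/26).

Final answer: 5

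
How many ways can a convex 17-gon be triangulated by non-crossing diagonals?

This is a standard Catalan-number count: the answer is C_n. Here n = 17 - 2 = 15.
Using C_0 = 1 and C_(k+1) = C_k x 2(2k+1)/(k+2), build up term by term: C_1=1, C_2=2, C_3=5, C_4=14, C_5=42, C_6=132, C_7=429, C_8=1430, C_9=4862, C_10=16796, C_11=58786, C_12=208012, C_13=742900, C_14=2674440, C_15=9694845.

Final answer: C_{15} = 9694845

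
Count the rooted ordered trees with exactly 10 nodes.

This is counted by the nth Catalan number C_n. Here n = 10 - 1 = 9.
C_n = C(2n,n) - C(2n,n+1), so C_{9} = C(18,9) - C(18,10) = 48620 - 43758.

Final answer: C_{9} = 4862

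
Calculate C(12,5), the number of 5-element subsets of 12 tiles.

C(12,5) = 12!/(5! x (12-5)!).

Final answer: C(12,5) = 792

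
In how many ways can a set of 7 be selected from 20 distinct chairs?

C(20,7) = 20!/(7! x 13!).

Final answer: \binom{20}{7} = 77520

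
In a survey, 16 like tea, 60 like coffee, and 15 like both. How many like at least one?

|A union B| = |A| + |B| - |A intersect B| = 16 + 60 - 15.

Final answer: 61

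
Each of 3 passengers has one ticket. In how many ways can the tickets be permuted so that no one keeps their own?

D(n) = (n-1)(D(n-1) + D(n-2)), D(0)=1, D(1)=0.
D(2) = 1 x (0 + 1) = 1
D(3) = 2 x (D(2) + D(1)) = 2 x (1 + 0)

Final answer: D(3) = 2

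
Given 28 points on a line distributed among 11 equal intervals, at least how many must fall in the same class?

By pigeonhole with 28 objects and 11 categories: ceiling(28/11).

Final answer: 3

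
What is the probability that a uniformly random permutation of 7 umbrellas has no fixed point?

D(n) = (n-1)(D(n-1) + D(n-2)), D(0)=1, D(1)=0.
Building up: D(2)=1, D(3)=2, D(4)=9, D(5)=44, D(6)=265, D(7)=1854.
Total arrangements: 7! = 5040.
Probability = D(7)/7! = 103/280.

Final answer: D(7)/7! = 1854/5040 = 0.367857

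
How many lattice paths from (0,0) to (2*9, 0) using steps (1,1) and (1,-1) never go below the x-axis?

Total monotonic paths to (9,9): C(18,9) = 48620.
By the reflection principle, paths that go above the diagonal number C(18,10) = 43758.
Valid Dyck paths: 48620 - 43758.
(Check: C(18,9) - C(18,10) = C(18,9)/10, the Catalan number C_{9}.)

Final answer: C_{9} = 4862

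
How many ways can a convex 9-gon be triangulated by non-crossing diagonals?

This is counted by the nth Catalan number C_n. Here n = 9 - 2 = 7.
C_n = C(2n,n)/(n+1), so C_{7} = C(14,7)/8 = 3432/8.

Final answer: C_{7} = 429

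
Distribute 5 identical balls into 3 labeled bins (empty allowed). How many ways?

Stars and bars: C(n+k-1, k-1) = C(7,2).

Final answer: C(7,2) = 21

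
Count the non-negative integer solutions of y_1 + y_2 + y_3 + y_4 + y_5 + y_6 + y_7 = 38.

Stars and bars with 38 stars and 6 bars:
C(38+7-1, 7-1) = C(44,6).

Final answer: C(44,6) = 7059052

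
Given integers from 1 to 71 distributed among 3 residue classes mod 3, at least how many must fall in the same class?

By pigeonhole with 71 objects and 3 categories: ceiling(71/3).

Final answer: 24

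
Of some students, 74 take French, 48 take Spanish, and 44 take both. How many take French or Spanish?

|A union B| = |A| + |B| - |A intersect B| = 74 + 48 - 44.

Final answer: 78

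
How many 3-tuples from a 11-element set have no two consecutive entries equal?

First character: 11 choices. Each subsequent: 10 choices (must differ from the previous one).
Total: 11 x 10^2.

Final answer: 11 x 10^{2} = 1100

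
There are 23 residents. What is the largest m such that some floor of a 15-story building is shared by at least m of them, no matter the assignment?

There are 15 possible values for floor of a 15-story building. With 23 residents and 15 categories, by pigeonhole: ceiling(23/15).

Final answer: 2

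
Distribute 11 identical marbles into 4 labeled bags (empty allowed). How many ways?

Stars and bars: C(n+k-1, k-1) = C(14,3).

Final answer: C(14,3) = 364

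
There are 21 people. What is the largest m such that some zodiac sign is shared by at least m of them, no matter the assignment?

There are 12 possible values for zodiac sign. With 21 people and 12 categories, by pigeonhole: ceiling(21/12).

Final answer: 2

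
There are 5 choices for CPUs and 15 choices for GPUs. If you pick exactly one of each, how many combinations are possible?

By the multiplication principle: 5 x 15.

Final answer: 75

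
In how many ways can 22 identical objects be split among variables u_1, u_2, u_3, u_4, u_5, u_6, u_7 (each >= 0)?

Stars and bars with 22 stars and 6 bars:
C(22+7-1, 7-1) = C(28,6).

Final answer: C(28,6) = 376740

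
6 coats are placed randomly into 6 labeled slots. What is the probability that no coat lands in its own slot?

D(n) = (n-1)(D(n-1) + D(n-2)), D(0)=1, D(1)=0.
Building up: D(2)=1, D(3)=2, D(4)=9, D(5)=44, D(6)=265.
Total arrangements: 6! = 720.
Probability = D(6)/6! = 53/144.

Final answer: D(6)/6! = 265/720 = 0.368056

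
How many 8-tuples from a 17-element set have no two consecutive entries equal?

First character: 17 choices. Each subsequent: 16 choices (must differ from the previous one).
Total: 17 x 16^7.

Final answer: 17 x 16^{7} = 4563402752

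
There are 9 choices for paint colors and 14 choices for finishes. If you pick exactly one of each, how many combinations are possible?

By the multiplication principle: 9 x 14.

Final answer: 126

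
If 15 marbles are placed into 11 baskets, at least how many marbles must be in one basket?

By the pigeonhole principle: ceiling(15/11).

Final answer: 2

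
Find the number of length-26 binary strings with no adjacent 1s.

Let a(n) count valid strings. If the last bit is 0 the prefix is any valid string of length n-1; if it is 1 the string must end in 01 with a valid prefix of length n-2. So a(n) = a(n-1) + a(n-2), a(1)=2, a(2)=3.
Iterating the recurrence: a(1)=2, a(2)=3, a(3)=5, a(4)=8, a(5)=13, a(6)=21, a(7)=34, a(8)=55, a(9)=89, a(10)=144, a(11)=233, a(12)=377, a(13)=610, a(14)=987, a(15)=1597, a(16)=2584, a(17)=4181, a(18)=6765, a(19)=10946, a(20)=17711, a(21)=28657, a(22)=46368, a(23)=75025, a(24)=121393, a(25)=196418, a(26)=317811.

Final answer: 317811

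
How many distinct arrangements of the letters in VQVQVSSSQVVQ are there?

Letters (Q:4, S:3, V:5). Total letters: 12.
Permutations = 12!/(5! x 4! x 3!).

Final answer: 27720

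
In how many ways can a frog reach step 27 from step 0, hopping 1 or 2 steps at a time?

Condition on the final move: it is a 1-step (f(n-1) ways to get there) or a 2-step (f(n-2) ways), so f(n) = f(n-1) + f(n-2), with f(1)=1, f(2)=2.
Iterating the recurrence: f(1)=1, f(2)=2, f(3)=3, f(4)=5, f(5)=8, f(6)=13, f(7)=21, f(8)=34, f(9)=55, f(10)=89, f(11)=144, f(12)=233, f(13)=377, f(14)=610, f(15)=987, f(16)=1597, f(17)=2584, f(18)=4181, f(19)=6765, f(20)=10946, f(21)=17711, f(22)=28657, f(23)=46368, f(24)=75025, f(25)=121393, f(26)=196418, f(27)=317811.

Final answer: 317811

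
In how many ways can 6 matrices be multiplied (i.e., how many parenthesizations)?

This is a standard Catalan-number count: the answer is C_n. Here n = 6 - 1 = 5.
Using C_0 = 1 and C_(k+1) = C_k x 2(2k+1)/(k+2), build up term by term: C_1=1, C_2=2, C_3=5, C_4=14, C_5=42.

Final answer: C_{5} = 42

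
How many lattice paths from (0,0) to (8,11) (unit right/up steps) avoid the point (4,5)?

Total paths to (8,11): C(19,11) = 75582.
Paths through (4,5): C(9,5) x C(10,6) = 26460.
Avoiding (4,5): 75582 - 26460.

Final answer: 49122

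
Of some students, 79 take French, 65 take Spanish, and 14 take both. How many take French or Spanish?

|A union B| = |A| + |B| - |A intersect B| = 79 + 65 - 14.

Final answer: 130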